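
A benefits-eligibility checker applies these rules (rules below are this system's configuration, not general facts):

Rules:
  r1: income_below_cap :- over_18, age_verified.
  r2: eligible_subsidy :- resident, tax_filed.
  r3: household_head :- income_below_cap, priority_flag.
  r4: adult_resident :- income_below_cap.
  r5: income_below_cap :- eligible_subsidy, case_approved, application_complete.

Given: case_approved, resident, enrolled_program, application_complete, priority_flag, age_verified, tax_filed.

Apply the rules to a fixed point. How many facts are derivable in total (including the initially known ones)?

11

Round 1: r2 [eligible_subsidy :- resident, tax_filed.]. New: eligible_subsidy.
Round 2: r5 [income_below_cap :- eligible_subsidy, case_approved, application_complete.]. New: income_below_cap.
Round 3: r3 [household_head :- income_below_cap, priority_flag.]; r4 [adult_resident :- income_below_cap.]. New: household_head, adult_resident.
Closure: {adult_resident, age_verified, application_complete, case_approved, eligible_subsidy, enrolled_program, household_head, income_below_cap, priority_flag, resident, tax_filed} — 11 facts.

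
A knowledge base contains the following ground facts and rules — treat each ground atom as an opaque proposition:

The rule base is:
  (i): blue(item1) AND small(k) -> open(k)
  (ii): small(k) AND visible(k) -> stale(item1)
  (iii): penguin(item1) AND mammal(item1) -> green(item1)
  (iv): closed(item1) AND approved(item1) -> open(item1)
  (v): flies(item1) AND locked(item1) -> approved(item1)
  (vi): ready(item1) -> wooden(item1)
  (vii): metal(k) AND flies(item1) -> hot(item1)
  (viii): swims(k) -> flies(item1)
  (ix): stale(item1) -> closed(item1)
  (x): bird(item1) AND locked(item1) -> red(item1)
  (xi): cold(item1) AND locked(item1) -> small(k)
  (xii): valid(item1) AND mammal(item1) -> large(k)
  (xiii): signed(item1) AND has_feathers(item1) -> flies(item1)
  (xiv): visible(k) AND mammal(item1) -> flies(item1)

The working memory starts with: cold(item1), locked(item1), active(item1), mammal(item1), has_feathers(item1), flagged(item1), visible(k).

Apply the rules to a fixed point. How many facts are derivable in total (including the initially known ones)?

13

Round 1: (xi) [cold(item1) AND locked(item1) -> small(k)]; (xiv) [visible(k) AND mammal(item1) -> flies(item1)]. Adds small(k), flies(item1).
Round 2: (ii) [small(k) AND visible(k) -> stale(item1)]; (v) [flies(item1) AND locked(item1) -> approved(item1)]. Adds stale(item1), approved(item1).
Round 3: (ix) [stale(item1) -> closed(item1)]. Adds closed(item1).
Round 4: (iv) [closed(item1) AND approved(item1) -> open(item1)]. Adds open(item1).
Closure: {active(item1), approved(item1), closed(item1), cold(item1), flagged(item1), flies(item1), has_feathers(item1), locked(item1), mammal(item1), open(item1), small(k), stale(item1), visible(k)} — 13 facts.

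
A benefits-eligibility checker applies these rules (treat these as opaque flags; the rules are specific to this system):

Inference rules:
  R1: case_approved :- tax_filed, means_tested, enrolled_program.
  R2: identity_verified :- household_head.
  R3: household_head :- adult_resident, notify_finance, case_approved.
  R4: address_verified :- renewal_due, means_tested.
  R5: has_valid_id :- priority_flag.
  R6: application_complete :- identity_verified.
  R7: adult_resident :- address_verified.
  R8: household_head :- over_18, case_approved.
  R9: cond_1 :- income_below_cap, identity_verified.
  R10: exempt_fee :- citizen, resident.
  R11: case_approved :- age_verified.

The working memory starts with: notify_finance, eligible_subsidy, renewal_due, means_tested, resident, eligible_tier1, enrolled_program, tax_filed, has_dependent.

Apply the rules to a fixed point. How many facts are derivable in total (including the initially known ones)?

Round 1 — R1, R4, derive case_approved, address_verified.
Round 2 — R7, derive adult_resident.
Round 3 — R3, derive household_head.
Round 4 — R2, derive identity_verified.
Round 5 — R6, derive application_complete.
Closure: {address_verified, adult_resident, application_complete, case_approved, eligible_subsidy, eligible_tier1, enrolled_program, has_dependent, household_head, identity_verified, means_tested, notify_finance, renewal_due, resident, tax_filed} — 15 facts.

15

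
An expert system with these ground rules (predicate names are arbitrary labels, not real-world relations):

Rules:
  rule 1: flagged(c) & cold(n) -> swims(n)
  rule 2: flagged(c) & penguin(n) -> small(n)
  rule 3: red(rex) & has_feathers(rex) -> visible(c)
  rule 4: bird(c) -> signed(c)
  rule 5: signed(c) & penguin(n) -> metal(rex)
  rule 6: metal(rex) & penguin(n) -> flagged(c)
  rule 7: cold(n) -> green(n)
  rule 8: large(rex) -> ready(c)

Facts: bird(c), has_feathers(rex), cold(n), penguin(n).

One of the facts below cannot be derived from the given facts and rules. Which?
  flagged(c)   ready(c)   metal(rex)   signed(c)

ready(c)

Round 1 — rule 4, rule 7, derive signed(c), green(n).
Round 2 — rule 5, derive metal(rex).
Round 3 — rule 6, derive flagged(c).
Round 4 — rule 1, rule 2, derive swims(n), small(n).
Derived: metal(rex) (round 2), signed(c) (round 1), flagged(c) (round 3). ready(c) never appears in any round.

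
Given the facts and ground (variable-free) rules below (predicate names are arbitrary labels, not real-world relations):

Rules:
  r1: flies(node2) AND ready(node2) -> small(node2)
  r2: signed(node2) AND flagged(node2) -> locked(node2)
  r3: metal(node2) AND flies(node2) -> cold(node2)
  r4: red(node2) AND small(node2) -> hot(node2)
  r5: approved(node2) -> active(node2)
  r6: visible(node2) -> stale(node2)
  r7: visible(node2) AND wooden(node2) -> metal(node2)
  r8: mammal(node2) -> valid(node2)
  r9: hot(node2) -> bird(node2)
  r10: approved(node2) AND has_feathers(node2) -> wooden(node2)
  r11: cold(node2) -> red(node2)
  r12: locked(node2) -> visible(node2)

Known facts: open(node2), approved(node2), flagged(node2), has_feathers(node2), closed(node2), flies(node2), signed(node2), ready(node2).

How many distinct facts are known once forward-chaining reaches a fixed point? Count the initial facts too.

Round 1: r1 [flies(node2) AND ready(node2) -> small(node2)]; r2 [signed(node2) AND flagged(node2) -> locked(node2)]; r5 [approved(node2) -> active(node2)]; r10 [approved(node2) AND has_feathers(node2) -> wooden(node2)]. Adds small(node2), locked(node2), active(node2), wooden(node2).
Round 2: r12 [locked(node2) -> visible(node2)]. Adds visible(node2).
Round 3: r6 [visible(node2) -> stale(node2)]; r7 [visible(node2) AND wooden(node2) -> metal(node2)]. Adds stale(node2), metal(node2).
Round 4: r3 [metal(node2) AND flies(node2) -> cold(node2)]. Adds cold(node2).
Round 5: r11 [cold(node2) -> red(node2)]. Adds red(node2).
Round 6: r4 [red(node2) AND small(node2) -> hot(node2)]. Adds hot(node2).
Round 7: r9 [hot(node2) -> bird(node2)]. Adds bird(node2).
Closure: {active(node2), approved(node2), bird(node2), closed(node2), cold(node2), flagged(node2), flies(node2), has_feathers(node2), hot(node2), locked(node2), metal(node2), open(node2), ready(node2), red(node2), signed(node2), small(node2), stale(node2), visible(node2), wooden(node2)} — 19 facts.

19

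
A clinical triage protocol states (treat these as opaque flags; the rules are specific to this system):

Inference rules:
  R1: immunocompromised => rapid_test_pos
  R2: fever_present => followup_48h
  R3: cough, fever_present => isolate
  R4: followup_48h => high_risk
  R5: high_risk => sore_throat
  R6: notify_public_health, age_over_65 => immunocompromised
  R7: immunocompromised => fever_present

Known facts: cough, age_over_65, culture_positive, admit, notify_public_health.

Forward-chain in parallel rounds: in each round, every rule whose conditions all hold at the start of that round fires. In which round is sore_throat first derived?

5

Round 1: R6 [notify_public_health, age_over_65 => immunocompromised]. New: immunocompromised.
Round 2: R1 [immunocompromised => rapid_test_pos]; R7 [immunocompromised => fever_present]. New: rapid_test_pos, fever_present.
Round 3: R2 [fever_present => followup_48h]; R3 [cough, fever_present => isolate]. New: followup_48h, isolate.
Round 4: R4 [followup_48h => high_risk]. New: high_risk.
Round 5: R5 [high_risk => sore_throat]. New: sore_throat.
sore_throat first appears in round 5.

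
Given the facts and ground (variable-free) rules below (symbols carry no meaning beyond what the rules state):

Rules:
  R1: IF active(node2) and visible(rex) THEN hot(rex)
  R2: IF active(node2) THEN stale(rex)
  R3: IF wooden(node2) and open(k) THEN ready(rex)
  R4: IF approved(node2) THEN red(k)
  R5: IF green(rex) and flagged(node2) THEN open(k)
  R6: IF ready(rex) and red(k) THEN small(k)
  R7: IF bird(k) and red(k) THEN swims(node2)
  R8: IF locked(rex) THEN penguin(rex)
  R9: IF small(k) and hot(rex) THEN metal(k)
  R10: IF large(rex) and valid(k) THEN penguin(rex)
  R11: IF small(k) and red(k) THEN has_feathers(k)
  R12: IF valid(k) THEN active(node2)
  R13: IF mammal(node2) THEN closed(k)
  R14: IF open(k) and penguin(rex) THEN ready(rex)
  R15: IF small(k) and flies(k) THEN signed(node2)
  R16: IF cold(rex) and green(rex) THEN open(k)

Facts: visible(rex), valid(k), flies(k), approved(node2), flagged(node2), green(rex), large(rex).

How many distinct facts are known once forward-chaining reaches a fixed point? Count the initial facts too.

Round 1: R4 [IF approved(node2) THEN red(k)]; R5 [IF green(rex) and flagged(node2) THEN open(k)]; R10 [IF large(rex) and valid(k) THEN penguin(rex)]; R12 [IF valid(k) THEN active(node2)]. New: red(k), open(k), penguin(rex), active(node2).
Round 2: R1 [IF active(node2) and visible(rex) THEN hot(rex)]; R2 [IF active(node2) THEN stale(rex)]; R14 [IF open(k) and penguin(rex) THEN ready(rex)]. New: hot(rex), stale(rex), ready(rex).
Round 3: R6 [IF ready(rex) and red(k) THEN small(k)]. New: small(k).
Round 4: R9 [IF small(k) and hot(rex) THEN metal(k)]; R11 [IF small(k) and red(k) THEN has_feathers(k)]; R15 [IF small(k) and flies(k) THEN signed(node2)]. New: metal(k), has_feathers(k), signed(node2).
Closure: {active(node2), approved(node2), flagged(node2), flies(k), green(rex), has_feathers(k), hot(rex), large(rex), metal(k), open(k), penguin(rex), ready(rex), red(k), signed(node2), small(k), stale(rex), valid(k), visible(rex)} — 18 facts.

18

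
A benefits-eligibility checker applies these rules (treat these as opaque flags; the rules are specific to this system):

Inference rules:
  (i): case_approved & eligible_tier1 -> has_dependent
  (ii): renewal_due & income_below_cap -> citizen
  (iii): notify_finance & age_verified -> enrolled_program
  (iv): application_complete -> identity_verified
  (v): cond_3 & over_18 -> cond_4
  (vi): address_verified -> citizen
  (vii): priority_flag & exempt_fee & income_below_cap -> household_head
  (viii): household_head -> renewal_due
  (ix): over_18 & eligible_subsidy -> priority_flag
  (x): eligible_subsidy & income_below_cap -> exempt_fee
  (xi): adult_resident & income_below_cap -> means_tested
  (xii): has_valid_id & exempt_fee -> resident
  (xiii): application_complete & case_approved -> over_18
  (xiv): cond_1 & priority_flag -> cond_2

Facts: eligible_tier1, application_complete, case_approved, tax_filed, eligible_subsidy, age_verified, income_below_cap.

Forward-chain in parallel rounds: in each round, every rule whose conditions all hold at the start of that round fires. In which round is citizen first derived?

5

[1] (i) [case_approved & eligible_tier1 -> has_dependent]; (iv) [application_complete -> identity_verified]; (x) [eligible_subsidy & income_below_cap -> exempt_fee]; (xiii) [application_complete & case_approved -> over_18]. ⇒ new: has_dependent, identity_verified, exempt_fee, over_18.
[2] (ix) [over_18 & eligible_subsidy -> priority_flag]. ⇒ new: priority_flag.
[3] (vii) [priority_flag & exempt_fee & income_below_cap -> household_head]. ⇒ new: household_head.
[4] (viii) [household_head -> renewal_due]. ⇒ new: renewal_due.
[5] (ii) [renewal_due & income_below_cap -> citizen]. ⇒ new: citizen.
citizen first appears in round 5.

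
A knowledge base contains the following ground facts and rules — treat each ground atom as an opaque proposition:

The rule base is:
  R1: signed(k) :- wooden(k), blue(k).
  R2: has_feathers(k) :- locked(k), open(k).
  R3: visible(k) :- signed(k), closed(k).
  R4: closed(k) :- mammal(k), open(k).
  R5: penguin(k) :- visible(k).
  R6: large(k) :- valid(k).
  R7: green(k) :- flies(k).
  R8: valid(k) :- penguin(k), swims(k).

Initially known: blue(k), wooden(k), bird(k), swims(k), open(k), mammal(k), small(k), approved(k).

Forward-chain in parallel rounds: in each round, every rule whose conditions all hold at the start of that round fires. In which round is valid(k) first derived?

[1] R1 [signed(k) :- wooden(k), blue(k).]; R4 [closed(k) :- mammal(k), open(k).]. ⇒ new: signed(k), closed(k).
[2] R3 [visible(k) :- signed(k), closed(k).]. ⇒ new: visible(k).
[3] R5 [penguin(k) :- visible(k).]. ⇒ new: penguin(k).
[4] R8 [valid(k) :- penguin(k), swims(k).]. ⇒ new: valid(k).
valid(k) first appears in round 4.

4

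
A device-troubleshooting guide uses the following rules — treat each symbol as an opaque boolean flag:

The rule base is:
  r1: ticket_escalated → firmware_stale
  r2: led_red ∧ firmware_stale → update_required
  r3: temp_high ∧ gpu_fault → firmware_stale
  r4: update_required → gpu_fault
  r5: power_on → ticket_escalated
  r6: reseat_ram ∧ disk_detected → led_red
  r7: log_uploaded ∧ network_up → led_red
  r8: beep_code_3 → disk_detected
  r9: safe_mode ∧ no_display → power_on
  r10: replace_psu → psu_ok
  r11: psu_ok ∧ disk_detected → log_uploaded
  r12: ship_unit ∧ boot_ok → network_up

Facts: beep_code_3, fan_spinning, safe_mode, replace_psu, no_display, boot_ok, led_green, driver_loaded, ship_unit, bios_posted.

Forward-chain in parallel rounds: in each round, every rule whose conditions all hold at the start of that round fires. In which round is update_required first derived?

Round 1: r8 [beep_code_3 → disk_detected]; r9 [safe_mode ∧ no_display → power_on]; r10 [replace_psu → psu_ok]; r12 [ship_unit ∧ boot_ok → network_up]. New: disk_detected, power_on, psu_ok, network_up.
Round 2: r5 [power_on → ticket_escalated]; r11 [psu_ok ∧ disk_detected → log_uploaded]. New: ticket_escalated, log_uploaded.
Round 3: r1 [ticket_escalated → firmware_stale]; r7 [log_uploaded ∧ network_up → led_red]. New: firmware_stale, led_red.
Round 4: r2 [led_red ∧ firmware_stale → update_required]. New: update_required.
update_required first appears in round 4.

4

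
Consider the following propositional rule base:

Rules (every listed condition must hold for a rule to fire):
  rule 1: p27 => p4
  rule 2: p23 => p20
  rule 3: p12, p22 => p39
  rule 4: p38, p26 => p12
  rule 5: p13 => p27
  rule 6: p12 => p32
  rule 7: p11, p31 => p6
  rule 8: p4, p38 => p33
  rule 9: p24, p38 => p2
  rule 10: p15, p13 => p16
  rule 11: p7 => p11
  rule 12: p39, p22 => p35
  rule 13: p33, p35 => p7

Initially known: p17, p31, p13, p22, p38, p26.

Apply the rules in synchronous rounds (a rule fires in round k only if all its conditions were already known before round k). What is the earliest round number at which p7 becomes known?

4

[1] rule 4 [p38, p26 => p12]; rule 5 [p13 => p27]. ⇒ new: p12, p27.
[2] rule 1 [p27 => p4]; rule 3 [p12, p22 => p39]; rule 6 [p12 => p32]. ⇒ new: p4, p39, p32.
[3] rule 8 [p4, p38 => p33]; rule 12 [p39, p22 => p35]. ⇒ new: p33, p35.
[4] rule 13 [p33, p35 => p7]. ⇒ new: p7.
p7 first appears in round 4.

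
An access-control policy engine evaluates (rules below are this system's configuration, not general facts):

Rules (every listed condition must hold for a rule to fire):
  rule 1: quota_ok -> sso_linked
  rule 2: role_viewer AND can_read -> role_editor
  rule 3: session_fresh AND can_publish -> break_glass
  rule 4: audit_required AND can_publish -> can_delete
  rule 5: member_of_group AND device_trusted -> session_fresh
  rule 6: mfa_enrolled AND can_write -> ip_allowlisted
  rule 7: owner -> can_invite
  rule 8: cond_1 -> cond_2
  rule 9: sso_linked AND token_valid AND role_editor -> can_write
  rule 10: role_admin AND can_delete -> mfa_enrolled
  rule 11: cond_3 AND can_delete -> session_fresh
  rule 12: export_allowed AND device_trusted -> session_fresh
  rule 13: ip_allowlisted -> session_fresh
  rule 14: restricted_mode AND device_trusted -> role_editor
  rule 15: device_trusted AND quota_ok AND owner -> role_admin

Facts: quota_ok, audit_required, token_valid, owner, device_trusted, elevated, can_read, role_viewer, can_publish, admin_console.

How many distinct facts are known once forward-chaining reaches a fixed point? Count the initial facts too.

20

Round 1 fires rule 1, rule 2, rule 4, rule 7, rule 15, giving sso_linked, role_editor, can_delete, can_invite, role_admin.
Round 2 fires rule 9, rule 10, giving can_write, mfa_enrolled.
Round 3 fires rule 6, giving ip_allowlisted.
Round 4 fires rule 13, giving session_fresh.
Round 5 fires rule 3, giving break_glass.
Closure: {admin_console, audit_required, break_glass, can_delete, can_invite, can_publish, can_read, can_write, device_trusted, elevated, ip_allowlisted, mfa_enrolled, owner, quota_ok, role_admin, role_editor, role_viewer, session_fresh, sso_linked, token_valid} — 20 facts.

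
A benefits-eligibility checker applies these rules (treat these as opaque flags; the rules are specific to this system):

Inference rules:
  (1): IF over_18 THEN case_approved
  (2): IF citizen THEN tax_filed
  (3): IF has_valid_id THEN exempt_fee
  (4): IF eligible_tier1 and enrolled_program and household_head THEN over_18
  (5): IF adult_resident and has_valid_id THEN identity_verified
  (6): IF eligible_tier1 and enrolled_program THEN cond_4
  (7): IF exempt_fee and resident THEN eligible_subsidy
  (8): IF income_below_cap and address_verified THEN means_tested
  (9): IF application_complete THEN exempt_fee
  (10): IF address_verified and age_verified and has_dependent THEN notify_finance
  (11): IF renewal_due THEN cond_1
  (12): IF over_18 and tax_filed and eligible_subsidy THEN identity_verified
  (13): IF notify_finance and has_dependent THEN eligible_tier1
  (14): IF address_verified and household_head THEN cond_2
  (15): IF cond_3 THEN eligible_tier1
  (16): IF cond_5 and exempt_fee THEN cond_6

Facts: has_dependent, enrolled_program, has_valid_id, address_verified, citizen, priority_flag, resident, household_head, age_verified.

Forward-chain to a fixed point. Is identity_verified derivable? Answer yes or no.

Round 1: (2) [IF citizen THEN tax_filed]; (3) [IF has_valid_id THEN exempt_fee]; (10) [IF address_verified and age_verified and has_dependent THEN notify_finance]; (14) [IF address_verified and household_head THEN cond_2]. Adds tax_filed, exempt_fee, notify_finance, cond_2.
Round 2: (7) [IF exempt_fee and resident THEN eligible_subsidy]; (13) [IF notify_finance and has_dependent THEN eligible_tier1]. Adds eligible_subsidy, eligible_tier1.
Round 3: (4) [IF eligible_tier1 and enrolled_program and household_head THEN over_18]; (6) [IF eligible_tier1 and enrolled_program THEN cond_4]. Adds over_18, cond_4.
Round 4: (1) [IF over_18 THEN case_approved]; (12) [IF over_18 and tax_filed and eligible_subsidy THEN identity_verified]. Adds case_approved, identity_verified.
identity_verified appears in round 4, so it is derivable.

yes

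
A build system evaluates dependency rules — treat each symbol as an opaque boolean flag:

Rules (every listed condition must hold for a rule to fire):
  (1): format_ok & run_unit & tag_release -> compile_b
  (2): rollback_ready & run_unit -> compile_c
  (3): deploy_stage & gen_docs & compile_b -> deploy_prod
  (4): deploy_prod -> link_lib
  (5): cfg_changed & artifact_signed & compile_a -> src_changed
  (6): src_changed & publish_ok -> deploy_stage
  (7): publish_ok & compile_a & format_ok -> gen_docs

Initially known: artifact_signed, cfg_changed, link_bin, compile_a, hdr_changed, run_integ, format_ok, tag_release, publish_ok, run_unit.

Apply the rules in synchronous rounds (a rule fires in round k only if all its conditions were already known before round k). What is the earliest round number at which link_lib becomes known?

4

Round 1: (1) [format_ok & run_unit & tag_release -> compile_b]; (5) [cfg_changed & artifact_signed & compile_a -> src_changed]; (7) [publish_ok & compile_a & format_ok -> gen_docs]. New: compile_b, src_changed, gen_docs.
Round 2: (6) [src_changed & publish_ok -> deploy_stage]. New: deploy_stage.
Round 3: (3) [deploy_stage & gen_docs & compile_b -> deploy_prod]. New: deploy_prod.
Round 4: (4) [deploy_prod -> link_lib]. New: link_lib.
link_lib first appears in round 4.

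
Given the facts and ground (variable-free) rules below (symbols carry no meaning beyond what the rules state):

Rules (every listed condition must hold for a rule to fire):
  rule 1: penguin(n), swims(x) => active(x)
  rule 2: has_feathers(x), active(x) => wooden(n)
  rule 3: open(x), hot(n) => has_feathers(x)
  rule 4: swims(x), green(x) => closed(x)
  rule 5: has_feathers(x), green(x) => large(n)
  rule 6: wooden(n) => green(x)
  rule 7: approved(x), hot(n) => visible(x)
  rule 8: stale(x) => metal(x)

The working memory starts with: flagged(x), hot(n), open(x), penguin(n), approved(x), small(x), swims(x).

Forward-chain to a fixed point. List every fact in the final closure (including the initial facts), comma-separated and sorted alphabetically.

[1] rule 1 [penguin(n), swims(x) => active(x)]; rule 3 [open(x), hot(n) => has_feathers(x)]; rule 7 [approved(x), hot(n) => visible(x)]. ⇒ new: active(x), has_feathers(x), visible(x).
[2] rule 2 [has_feathers(x), active(x) => wooden(n)]. ⇒ new: wooden(n).
[3] rule 6 [wooden(n) => green(x)]. ⇒ new: green(x).
[4] rule 4 [swims(x), green(x) => closed(x)]; rule 5 [has_feathers(x), green(x) => large(n)]. ⇒ new: closed(x), large(n).

active(x), approved(x), closed(x), flagged(x), green(x), has_feathers(x), hot(n), large(n), open(x), penguin(n), small(x), swims(x), visible(x), wooden(n)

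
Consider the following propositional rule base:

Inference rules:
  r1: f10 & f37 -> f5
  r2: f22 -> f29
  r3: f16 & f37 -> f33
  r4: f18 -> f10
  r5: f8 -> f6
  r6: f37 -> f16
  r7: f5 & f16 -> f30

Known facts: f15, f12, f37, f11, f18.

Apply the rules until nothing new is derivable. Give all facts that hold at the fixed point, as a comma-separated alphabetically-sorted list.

Round 1 — r4, r6, derive f10, f16.
Round 2 — r1, r3, derive f5, f33.
Round 3 — r7, derive f30.

f10, f11, f12, f15, f16, f18, f30, f33, f37, f5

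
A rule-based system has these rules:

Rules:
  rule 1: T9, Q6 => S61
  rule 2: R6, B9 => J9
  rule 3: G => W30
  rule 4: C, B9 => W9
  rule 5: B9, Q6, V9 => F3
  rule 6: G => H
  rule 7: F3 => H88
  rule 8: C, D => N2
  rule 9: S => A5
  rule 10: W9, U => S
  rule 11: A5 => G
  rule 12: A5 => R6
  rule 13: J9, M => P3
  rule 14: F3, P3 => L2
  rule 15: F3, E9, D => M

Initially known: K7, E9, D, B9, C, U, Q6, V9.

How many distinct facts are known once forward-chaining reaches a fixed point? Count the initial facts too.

Round 1: rule 4 [C, B9 => W9]; rule 5 [B9, Q6, V9 => F3]; rule 8 [C, D => N2]. New: W9, F3, N2.
Round 2: rule 7 [F3 => H88]; rule 10 [W9, U => S]; rule 15 [F3, E9, D => M]. New: H88, S, M.
Round 3: rule 9 [S => A5]. New: A5.
Round 4: rule 11 [A5 => G]; rule 12 [A5 => R6]. New: G, R6.
Round 5: rule 2 [R6, B9 => J9]; rule 3 [G => W30]; rule 6 [G => H]. New: J9, W30, H.
Round 6: rule 13 [J9, M => P3]. New: P3.
Round 7: rule 14 [F3, P3 => L2]. New: L2.
Closure: {A5, B9, C, D, E9, F3, G, H, H88, J9, K7, L2, M, N2, P3, Q6, R6, S, U, V9, W30, W9} — 22 facts.

22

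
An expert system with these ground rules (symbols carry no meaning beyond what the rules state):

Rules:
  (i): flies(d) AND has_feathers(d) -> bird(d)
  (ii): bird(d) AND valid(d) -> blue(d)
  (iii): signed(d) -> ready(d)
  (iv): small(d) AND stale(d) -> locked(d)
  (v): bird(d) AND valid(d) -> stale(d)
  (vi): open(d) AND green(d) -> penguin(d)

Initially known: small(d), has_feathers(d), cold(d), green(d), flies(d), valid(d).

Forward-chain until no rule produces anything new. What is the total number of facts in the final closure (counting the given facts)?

Round 1 — (i), derive bird(d).
Round 2 — (ii), (v), derive blue(d), stale(d).
Round 3 — (iv), derive locked(d).
Closure: {bird(d), blue(d), cold(d), flies(d), green(d), has_feathers(d), locked(d), small(d), stale(d), valid(d)} — 10 facts.

10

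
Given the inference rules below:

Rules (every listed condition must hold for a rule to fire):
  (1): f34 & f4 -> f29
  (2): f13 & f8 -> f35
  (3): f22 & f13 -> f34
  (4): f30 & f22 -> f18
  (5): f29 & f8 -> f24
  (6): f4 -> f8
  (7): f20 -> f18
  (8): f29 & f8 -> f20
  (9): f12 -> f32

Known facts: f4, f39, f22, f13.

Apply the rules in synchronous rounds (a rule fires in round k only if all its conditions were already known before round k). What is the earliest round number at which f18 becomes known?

Round 1: (3) [f22 & f13 -> f34]; (6) [f4 -> f8]. New: f34, f8.
Round 2: (1) [f34 & f4 -> f29]; (2) [f13 & f8 -> f35]. New: f29, f35.
Round 3: (5) [f29 & f8 -> f24]; (8) [f29 & f8 -> f20]. New: f24, f20.
Round 4: (7) [f20 -> f18]. New: f18.
f18 first appears in round 4.

4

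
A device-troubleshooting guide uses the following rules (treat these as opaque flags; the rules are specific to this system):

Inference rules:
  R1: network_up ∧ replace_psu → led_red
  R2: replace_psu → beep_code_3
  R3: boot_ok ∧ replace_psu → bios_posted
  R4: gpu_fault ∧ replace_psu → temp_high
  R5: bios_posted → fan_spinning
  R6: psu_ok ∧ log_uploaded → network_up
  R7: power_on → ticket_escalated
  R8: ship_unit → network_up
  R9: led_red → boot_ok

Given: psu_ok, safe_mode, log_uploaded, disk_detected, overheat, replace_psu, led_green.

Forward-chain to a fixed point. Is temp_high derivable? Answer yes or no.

no

Round 1: R2 [replace_psu → beep_code_3]; R6 [psu_ok ∧ log_uploaded → network_up]. New: beep_code_3, network_up.
Round 2: R1 [network_up ∧ replace_psu → led_red]. New: led_red.
Round 3: R9 [led_red → boot_ok]. New: boot_ok.
Round 4: R3 [boot_ok ∧ replace_psu → bios_posted]. New: bios_posted.
Round 5: R5 [bios_posted → fan_spinning]. New: fan_spinning.
Fixed point reached. temp_high is concluded only by R4; R4 needs gpu_fault (never derived).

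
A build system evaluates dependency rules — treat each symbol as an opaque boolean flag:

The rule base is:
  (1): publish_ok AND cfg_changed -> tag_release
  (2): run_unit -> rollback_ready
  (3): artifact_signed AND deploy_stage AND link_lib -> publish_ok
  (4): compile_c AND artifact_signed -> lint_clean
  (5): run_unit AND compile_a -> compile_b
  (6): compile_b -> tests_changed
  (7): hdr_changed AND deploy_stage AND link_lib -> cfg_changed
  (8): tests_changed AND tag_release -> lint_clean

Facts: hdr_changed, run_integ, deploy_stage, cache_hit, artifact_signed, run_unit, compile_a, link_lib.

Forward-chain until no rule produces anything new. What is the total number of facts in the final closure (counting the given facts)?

15

Round 1 fires (2), (3), (5), (7), giving rollback_ready, publish_ok, compile_b, cfg_changed.
Round 2 fires (1), (6), giving tag_release, tests_changed.
Round 3 fires (8), giving lint_clean.
Closure: {artifact_signed, cache_hit, cfg_changed, compile_a, compile_b, deploy_stage, hdr_changed, link_lib, lint_clean, publish_ok, rollback_ready, run_integ, run_unit, tag_release, tests_changed} — 15 facts.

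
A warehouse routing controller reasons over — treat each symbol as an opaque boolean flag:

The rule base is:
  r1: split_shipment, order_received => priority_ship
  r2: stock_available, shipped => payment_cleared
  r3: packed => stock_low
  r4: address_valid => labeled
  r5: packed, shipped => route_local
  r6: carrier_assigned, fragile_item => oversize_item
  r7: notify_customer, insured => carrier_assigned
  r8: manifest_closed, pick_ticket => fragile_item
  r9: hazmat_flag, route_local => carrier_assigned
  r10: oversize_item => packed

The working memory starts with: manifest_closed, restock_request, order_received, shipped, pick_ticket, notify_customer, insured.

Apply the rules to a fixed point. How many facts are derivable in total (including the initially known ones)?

Round 1 fires r7, r8, giving carrier_assigned, fragile_item.
Round 2 fires r6, giving oversize_item.
Round 3 fires r10, giving packed.
Round 4 fires r3, r5, giving stock_low, route_local.
Closure: {carrier_assigned, fragile_item, insured, manifest_closed, notify_customer, order_received, oversize_item, packed, pick_ticket, restock_request, route_local, shipped, stock_low} — 13 facts.

13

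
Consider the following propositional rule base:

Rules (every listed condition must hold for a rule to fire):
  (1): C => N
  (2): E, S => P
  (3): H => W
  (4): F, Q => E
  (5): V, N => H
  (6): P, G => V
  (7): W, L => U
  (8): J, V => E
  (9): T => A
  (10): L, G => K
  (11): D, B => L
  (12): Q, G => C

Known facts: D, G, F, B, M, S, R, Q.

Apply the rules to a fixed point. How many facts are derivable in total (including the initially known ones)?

18

Round 1: (4) [F, Q => E]; (11) [D, B => L]; (12) [Q, G => C]. New: E, L, C.
Round 2: (1) [C => N]; (2) [E, S => P]; (10) [L, G => K]. New: N, P, K.
Round 3: (6) [P, G => V]. New: V.
Round 4: (5) [V, N => H]. New: H.
Round 5: (3) [H => W]. New: W.
Round 6: (7) [W, L => U]. New: U.
Closure: {B, C, D, E, F, G, H, K, L, M, N, P, Q, R, S, U, V, W} — 18 facts.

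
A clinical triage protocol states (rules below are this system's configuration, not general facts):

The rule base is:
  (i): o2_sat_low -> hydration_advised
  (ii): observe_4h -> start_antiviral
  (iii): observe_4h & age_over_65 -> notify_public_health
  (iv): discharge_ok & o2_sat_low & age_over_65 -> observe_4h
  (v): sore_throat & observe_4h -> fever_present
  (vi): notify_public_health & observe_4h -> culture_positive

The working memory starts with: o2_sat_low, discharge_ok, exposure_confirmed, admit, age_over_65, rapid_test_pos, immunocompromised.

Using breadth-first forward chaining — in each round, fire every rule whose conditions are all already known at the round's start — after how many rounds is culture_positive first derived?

[1] (i) [o2_sat_low -> hydration_advised]; (iv) [discharge_ok & o2_sat_low & age_over_65 -> observe_4h]. ⇒ new: hydration_advised, observe_4h.
[2] (ii) [observe_4h -> start_antiviral]; (iii) [observe_4h & age_over_65 -> notify_public_health]. ⇒ new: start_antiviral, notify_public_health.
[3] (vi) [notify_public_health & observe_4h -> culture_positive]. ⇒ new: culture_positive.
culture_positive first appears in round 3.

3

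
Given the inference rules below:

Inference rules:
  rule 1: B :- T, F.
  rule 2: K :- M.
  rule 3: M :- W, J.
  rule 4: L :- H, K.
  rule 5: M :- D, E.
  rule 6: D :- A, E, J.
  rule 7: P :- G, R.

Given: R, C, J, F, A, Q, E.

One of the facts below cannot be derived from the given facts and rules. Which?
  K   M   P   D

P

Round 1: rule 6 [D :- A, E, J.]. New: D.
Round 2: rule 5 [M :- D, E.]. New: M.
Round 3: rule 2 [K :- M.]. New: K.
Derived: K (round 3), D (round 1), M (round 2). P never appears in any round.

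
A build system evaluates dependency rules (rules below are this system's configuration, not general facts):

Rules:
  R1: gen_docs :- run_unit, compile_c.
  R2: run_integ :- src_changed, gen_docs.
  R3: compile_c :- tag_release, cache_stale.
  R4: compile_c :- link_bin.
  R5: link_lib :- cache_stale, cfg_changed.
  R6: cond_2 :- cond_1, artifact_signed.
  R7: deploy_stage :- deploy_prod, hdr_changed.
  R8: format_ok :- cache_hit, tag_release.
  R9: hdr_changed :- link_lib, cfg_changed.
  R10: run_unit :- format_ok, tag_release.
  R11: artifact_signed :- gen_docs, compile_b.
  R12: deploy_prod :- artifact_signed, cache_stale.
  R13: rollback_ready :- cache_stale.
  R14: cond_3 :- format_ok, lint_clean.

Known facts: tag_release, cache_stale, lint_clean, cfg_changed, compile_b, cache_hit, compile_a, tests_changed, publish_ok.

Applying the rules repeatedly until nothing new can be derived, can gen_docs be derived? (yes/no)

yes

Round 1: R3 [compile_c :- tag_release, cache_stale.]; R5 [link_lib :- cache_stale, cfg_changed.]; R8 [format_ok :- cache_hit, tag_release.]; R13 [rollback_ready :- cache_stale.]. New: compile_c, link_lib, format_ok, rollback_ready.
Round 2: R9 [hdr_changed :- link_lib, cfg_changed.]; R10 [run_unit :- format_ok, tag_release.]; R14 [cond_3 :- format_ok, lint_clean.]. New: hdr_changed, run_unit, cond_3.
Round 3: R1 [gen_docs :- run_unit, compile_c.]. New: gen_docs.
Round 4: R11 [artifact_signed :- gen_docs, compile_b.]. New: artifact_signed.
Round 5: R12 [deploy_prod :- artifact_signed, cache_stale.]. New: deploy_prod.
Round 6: R7 [deploy_stage :- deploy_prod, hdr_changed.]. New: deploy_stage.
gen_docs appears in round 3, so it is derivable.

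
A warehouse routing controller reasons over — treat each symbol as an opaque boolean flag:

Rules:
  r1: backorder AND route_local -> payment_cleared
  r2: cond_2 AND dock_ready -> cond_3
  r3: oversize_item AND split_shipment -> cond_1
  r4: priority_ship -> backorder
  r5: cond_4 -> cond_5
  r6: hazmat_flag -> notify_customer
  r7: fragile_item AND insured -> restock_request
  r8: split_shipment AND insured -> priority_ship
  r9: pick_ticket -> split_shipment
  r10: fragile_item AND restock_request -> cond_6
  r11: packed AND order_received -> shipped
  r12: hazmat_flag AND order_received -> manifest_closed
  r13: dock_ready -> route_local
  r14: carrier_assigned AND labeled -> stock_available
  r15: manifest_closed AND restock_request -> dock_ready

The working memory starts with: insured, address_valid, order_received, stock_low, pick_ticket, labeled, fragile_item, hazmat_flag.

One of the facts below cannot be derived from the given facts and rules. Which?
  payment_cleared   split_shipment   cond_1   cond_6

cond_1

Round 1 fires r6, r7, r9, r12, giving notify_customer, restock_request, split_shipment, manifest_closed.
Round 2 fires r8, r10, r15, giving priority_ship, cond_6, dock_ready.
Round 3 fires r4, r13, giving backorder, route_local.
Round 4 fires r1, giving payment_cleared.
Derived: cond_6 (round 2), payment_cleared (round 4), split_shipment (round 1). cond_1 never appears in any round.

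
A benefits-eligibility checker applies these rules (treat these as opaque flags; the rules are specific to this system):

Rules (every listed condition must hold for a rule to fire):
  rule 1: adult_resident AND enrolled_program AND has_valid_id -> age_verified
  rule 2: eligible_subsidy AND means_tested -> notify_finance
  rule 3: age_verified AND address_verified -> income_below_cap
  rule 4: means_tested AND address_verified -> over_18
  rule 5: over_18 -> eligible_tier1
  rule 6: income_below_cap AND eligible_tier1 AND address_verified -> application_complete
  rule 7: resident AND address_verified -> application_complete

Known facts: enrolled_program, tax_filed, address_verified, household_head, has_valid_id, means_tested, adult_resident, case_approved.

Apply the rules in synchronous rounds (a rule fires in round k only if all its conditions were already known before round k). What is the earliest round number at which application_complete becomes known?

Round 1 fires rule 1, rule 4, giving age_verified, over_18.
Round 2 fires rule 3, rule 5, giving income_below_cap, eligible_tier1.
Round 3 fires rule 6, giving application_complete.
application_complete first appears in round 3.

3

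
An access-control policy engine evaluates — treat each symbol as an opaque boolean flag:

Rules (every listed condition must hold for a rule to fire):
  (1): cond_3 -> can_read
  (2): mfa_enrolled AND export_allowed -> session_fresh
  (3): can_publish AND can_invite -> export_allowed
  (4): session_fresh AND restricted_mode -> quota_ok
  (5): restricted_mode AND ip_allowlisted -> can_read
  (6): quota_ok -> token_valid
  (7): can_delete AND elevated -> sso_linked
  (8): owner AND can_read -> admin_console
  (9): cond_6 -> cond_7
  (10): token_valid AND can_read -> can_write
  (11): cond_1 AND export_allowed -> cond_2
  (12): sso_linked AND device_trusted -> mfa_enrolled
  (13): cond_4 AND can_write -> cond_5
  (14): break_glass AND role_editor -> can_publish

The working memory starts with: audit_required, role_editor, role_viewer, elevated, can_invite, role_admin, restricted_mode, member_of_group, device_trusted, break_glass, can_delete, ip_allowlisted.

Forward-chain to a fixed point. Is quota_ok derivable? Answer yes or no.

yes

Round 1 fires (5), (7), (14), giving can_read, sso_linked, can_publish.
Round 2 fires (3), (12), giving export_allowed, mfa_enrolled.
Round 3 fires (2), giving session_fresh.
Round 4 fires (4), giving quota_ok.
Round 5 fires (6), giving token_valid.
Round 6 fires (10), giving can_write.
quota_ok appears in round 4, so it is derivable.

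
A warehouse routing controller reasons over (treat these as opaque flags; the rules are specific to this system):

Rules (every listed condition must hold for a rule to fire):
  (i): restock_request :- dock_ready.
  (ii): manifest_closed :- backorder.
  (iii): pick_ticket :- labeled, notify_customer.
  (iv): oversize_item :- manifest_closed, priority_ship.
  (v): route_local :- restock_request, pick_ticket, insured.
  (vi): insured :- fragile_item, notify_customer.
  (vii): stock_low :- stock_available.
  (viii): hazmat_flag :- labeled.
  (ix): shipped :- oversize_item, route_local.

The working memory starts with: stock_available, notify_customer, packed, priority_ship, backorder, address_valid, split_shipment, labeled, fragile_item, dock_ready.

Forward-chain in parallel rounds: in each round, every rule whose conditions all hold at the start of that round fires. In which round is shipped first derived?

Round 1: (i) [restock_request :- dock_ready.]; (ii) [manifest_closed :- backorder.]; (iii) [pick_ticket :- labeled, notify_customer.]; (vi) [insured :- fragile_item, notify_customer.]; (vii) [stock_low :- stock_available.]; (viii) [hazmat_flag :- labeled.]. Adds restock_request, manifest_closed, pick_ticket, insured, stock_low, hazmat_flag.
Round 2: (iv) [oversize_item :- manifest_closed, priority_ship.]; (v) [route_local :- restock_request, pick_ticket, insured.]. Adds oversize_item, route_local.
Round 3: (ix) [shipped :- oversize_item, route_local.]. Adds shipped.
shipped first appears in round 3.

3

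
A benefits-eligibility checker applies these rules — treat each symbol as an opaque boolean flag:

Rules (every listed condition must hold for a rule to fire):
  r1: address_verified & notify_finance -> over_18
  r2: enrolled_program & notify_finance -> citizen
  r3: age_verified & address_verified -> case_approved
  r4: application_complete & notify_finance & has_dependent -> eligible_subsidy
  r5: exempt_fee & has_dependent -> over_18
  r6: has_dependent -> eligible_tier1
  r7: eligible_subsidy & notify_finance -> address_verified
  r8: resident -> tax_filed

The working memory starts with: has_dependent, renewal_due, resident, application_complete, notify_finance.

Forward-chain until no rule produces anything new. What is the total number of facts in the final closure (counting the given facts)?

10

[1] r4 [application_complete & notify_finance & has_dependent -> eligible_subsidy]; r6 [has_dependent -> eligible_tier1]; r8 [resident -> tax_filed]. ⇒ new: eligible_subsidy, eligible_tier1, tax_filed.
[2] r7 [eligible_subsidy & notify_finance -> address_verified]. ⇒ new: address_verified.
[3] r1 [address_verified & notify_finance -> over_18]. ⇒ new: over_18.
Closure: {address_verified, application_complete, eligible_subsidy, eligible_tier1, has_dependent, notify_finance, over_18, renewal_due, resident, tax_filed} — 10 facts.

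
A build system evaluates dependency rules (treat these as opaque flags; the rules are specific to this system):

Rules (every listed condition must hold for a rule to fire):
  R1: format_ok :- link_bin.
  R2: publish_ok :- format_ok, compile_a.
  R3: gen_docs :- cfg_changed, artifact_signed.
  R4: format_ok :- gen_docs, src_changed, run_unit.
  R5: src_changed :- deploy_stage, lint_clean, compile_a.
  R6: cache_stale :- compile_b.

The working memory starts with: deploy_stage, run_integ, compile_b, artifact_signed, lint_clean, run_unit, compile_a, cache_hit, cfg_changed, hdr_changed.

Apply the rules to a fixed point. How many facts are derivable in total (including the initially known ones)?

15

Round 1: R3 [gen_docs :- cfg_changed, artifact_signed.]; R5 [src_changed :- deploy_stage, lint_clean, compile_a.]; R6 [cache_stale :- compile_b.]. New: gen_docs, src_changed, cache_stale.
Round 2: R4 [format_ok :- gen_docs, src_changed, run_unit.]. New: format_ok.
Round 3: R2 [publish_ok :- format_ok, compile_a.]. New: publish_ok.
Closure: {artifact_signed, cache_hit, cache_stale, cfg_changed, compile_a, compile_b, deploy_stage, format_ok, gen_docs, hdr_changed, lint_clean, publish_ok, run_integ, run_unit, src_changed} — 15 facts.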